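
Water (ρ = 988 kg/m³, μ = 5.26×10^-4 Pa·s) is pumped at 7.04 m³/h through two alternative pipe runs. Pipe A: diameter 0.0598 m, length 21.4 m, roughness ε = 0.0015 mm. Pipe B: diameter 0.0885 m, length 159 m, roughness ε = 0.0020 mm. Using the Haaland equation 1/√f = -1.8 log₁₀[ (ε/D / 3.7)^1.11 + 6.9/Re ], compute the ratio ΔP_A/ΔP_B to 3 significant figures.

Pipe A: V = Q/A = 0.001956/0.002809 = 0.6963 m/s; Re = 7.821e+04; ε/D = 2.51e-05; Haaland → f = 0.01886; ΔP_A = f(L/D)(ρV²/2) = 1616 Pa.
Pipe B: V = Q/A = 0.001956/0.006151 = 0.3179 m/s; Re = 5.285e+04; ε/D = 2.26e-05; Haaland → f = 0.02051; ΔP_B = f(L/D)(ρV²/2) = 1840 Pa.
ΔP_A/ΔP_B = 1616/1840 = 0.878.

ΔP_A/ΔP_B ≈ 0.878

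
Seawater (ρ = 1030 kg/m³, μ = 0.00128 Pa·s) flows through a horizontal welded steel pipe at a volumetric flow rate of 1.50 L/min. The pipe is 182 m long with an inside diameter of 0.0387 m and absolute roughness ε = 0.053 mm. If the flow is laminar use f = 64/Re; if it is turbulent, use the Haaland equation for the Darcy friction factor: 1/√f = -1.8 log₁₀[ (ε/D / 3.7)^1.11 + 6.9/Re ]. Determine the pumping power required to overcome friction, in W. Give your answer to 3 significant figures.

P ≈ 0.00264 W

Q = 1.50 L/min = 1.50/60000 = 2.5e-05 m³/s.
Cross-sectional area A = πD²/4 = π(0.0387)²/4 = 0.001176 m²; mean velocity V = Q/A = 2.5e-05/0.001176 = 0.02125 m/s.
Reynolds number Re = ρVD/μ = 1030 · 0.02125 · 0.0387 / 0.00128 = 661.9.
Re < 2300 → laminar flow, so f = 64/Re = 64/661.9 = 0.0967 (the turbulent correlation is not needed).
Darcy-Weisbach: ΔP = f(L/D)(ρV²/2) = 0.0967·(182/0.0387)·(1030·0.02125²/2) = 0.0967·4703·0.2326 = 105.8 Pa.
Pumping power P = QΔP = 2.5e-05·105.8 = 0.002645 W = 0.00264 W.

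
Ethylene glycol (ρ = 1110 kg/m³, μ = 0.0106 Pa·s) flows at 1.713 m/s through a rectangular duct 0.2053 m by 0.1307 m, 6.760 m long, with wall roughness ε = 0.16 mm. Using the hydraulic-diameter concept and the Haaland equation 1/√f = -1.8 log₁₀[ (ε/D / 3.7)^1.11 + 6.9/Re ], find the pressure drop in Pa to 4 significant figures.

ΔP ≈ 1782 Pa

Hydraulic diameter D_h = 4A/P = 4·(0.2053·0.1307)/(2·(0.2053+0.1307)) = 0.1073/0.672 = 0.1597 m.
Re = ρVD_h/μ = 1110·1.713·0.1597/0.0106 = 2.865e+04.
ε/D_h = 0.00016/0.1597 = 0.001; Haaland gives 1/√f = -1.8 log₁₀[0.00011+0.000241] = 6.22, so f = 0.02585.
ΔP = f(L/D_h)(ρV²/2) = 0.02585·6.76/0.1597·1629 = 1782 Pa.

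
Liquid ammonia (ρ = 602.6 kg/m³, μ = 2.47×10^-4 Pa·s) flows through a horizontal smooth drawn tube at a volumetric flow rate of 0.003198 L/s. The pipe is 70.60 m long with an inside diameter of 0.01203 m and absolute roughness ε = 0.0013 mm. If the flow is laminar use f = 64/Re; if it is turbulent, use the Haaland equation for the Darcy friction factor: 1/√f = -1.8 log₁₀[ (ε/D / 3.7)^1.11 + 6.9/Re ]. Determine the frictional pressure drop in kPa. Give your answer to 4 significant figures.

Q = 0.003198 L/s = 0.003198/1000 = 3.198e-06 m³/s.
Cross-sectional area A = πD²/4 = π(0.01203)²/4 = 0.0001137 m²; mean velocity V = Q/A = 3.198e-06/0.0001137 = 0.02814 m/s.
Reynolds number Re = ρVD/μ = 602.6 · 0.02814 · 0.01203 / 0.000247 = 825.8.
Re < 2300 → laminar flow, so f = 64/Re = 64/825.8 = 0.0775 (the turbulent correlation is not needed).
Darcy-Weisbach: ΔP = f(L/D)(ρV²/2) = 0.0775·(70.6/0.01203)·(602.6·0.02814²/2) = 0.0775·5869·0.2385 = 108.5 Pa.
ΔP = 108.5 Pa = 0.1085 kPa.

ΔP ≈ 0.1085 kPa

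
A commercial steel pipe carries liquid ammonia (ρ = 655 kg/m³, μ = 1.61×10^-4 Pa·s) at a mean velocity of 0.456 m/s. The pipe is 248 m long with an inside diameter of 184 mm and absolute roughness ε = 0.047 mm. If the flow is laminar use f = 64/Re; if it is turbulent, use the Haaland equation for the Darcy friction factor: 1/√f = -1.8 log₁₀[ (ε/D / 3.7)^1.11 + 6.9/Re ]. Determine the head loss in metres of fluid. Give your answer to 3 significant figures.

h_f ≈ 0.233 m

Reynolds number Re = ρVD/μ = 655 · 0.456 · 0.184 / 0.000161 = 3.413e+05.
Re > 4000 → turbulent. Relative roughness ε/D = 4.7e-05/0.184 = 0.000255. Haaland: 1/√f = -1.8 log₁₀[(0.000255/3.7)^1.11 + 6.9/3.413e+05] = -1.8 log₁₀[2.41e-05 + 2.02e-05] = 7.837, so f = 0.01628.
Darcy-Weisbach: ΔP = f(L/D)(ρV²/2) = 0.01628·(248/0.184)·(655·0.456²/2) = 0.01628·1348·68.1 = 1494 Pa.
Head loss h_f = ΔP/(ρg) = 1494/(655·9.81) = 0.233 m.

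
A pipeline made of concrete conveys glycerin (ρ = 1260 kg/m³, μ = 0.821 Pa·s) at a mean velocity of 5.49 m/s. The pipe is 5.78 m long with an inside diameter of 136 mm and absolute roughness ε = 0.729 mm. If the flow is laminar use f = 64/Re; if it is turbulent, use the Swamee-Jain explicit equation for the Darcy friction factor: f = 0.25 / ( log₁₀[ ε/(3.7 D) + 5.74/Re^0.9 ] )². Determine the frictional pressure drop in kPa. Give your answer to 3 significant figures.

Reynolds number Re = ρVD/μ = 1260 · 5.49 · 0.136 / 0.821 = 1146.
Re < 2300 → laminar flow, so f = 64/Re = 64/1146 = 0.05585 (the turbulent correlation is not needed).
Darcy-Weisbach: ΔP = f(L/D)(ρV²/2) = 0.05585·(5.78/0.136)·(1260·5.49²/2) = 0.05585·42.5·1.899e+04 = 4.507e+04 Pa.
ΔP = 4.507e+04 Pa = 45.1 kPa.

ΔP ≈ 45.1 kPa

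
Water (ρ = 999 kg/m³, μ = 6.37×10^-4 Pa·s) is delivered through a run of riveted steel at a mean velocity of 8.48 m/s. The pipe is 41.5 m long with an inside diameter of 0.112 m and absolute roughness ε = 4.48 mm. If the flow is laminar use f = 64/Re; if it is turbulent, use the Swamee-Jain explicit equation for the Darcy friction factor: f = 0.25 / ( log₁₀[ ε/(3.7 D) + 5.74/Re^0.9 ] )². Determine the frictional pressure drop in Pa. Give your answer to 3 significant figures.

Reynolds number Re = ρVD/μ = 999 · 8.48 · 0.112 / 0.000637 = 1.489e+06.
Re > 4000 → turbulent. Relative roughness ε/D = 0.00448/0.112 = 0.04. Swamee-Jain: f = 0.25/(log₁₀[0.04/3.7 + 5.74/1.489e+06^0.9])² = 0.25/(log₁₀[0.0108 + 1.6e-05])² = 0.25/(-1.966)² = 0.06471.
Darcy-Weisbach: ΔP = f(L/D)(ρV²/2) = 0.06471·(41.5/0.112)·(999·8.48²/2) = 0.06471·370.5·3.592e+04 = 8.613e+05 Pa.

ΔP ≈ 861000 Pa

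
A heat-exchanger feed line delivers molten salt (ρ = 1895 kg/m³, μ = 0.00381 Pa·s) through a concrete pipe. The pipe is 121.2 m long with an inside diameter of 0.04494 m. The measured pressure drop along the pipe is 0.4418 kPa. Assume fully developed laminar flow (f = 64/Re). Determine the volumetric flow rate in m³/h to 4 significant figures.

Q ≈ 0.3448 m³/h

For laminar flow, f = 64/Re with Re = ρVD/μ, so Darcy-Weisbach reduces to ΔP = 32μLV/D². Solving for V: V = ΔP·D²/(32μL) = 441.8·(0.04494)²/(32·0.00381·121.2) = 0.06038 m/s.
Check: Re = ρVD/μ = 1895·0.06038·0.04494/0.00381 = 1350 < 2300, so the laminar assumption holds.
Q = V·A = 0.06038·(π/4·0.04494²) = 9.578e-05 m³/s = 0.3448 m³/h.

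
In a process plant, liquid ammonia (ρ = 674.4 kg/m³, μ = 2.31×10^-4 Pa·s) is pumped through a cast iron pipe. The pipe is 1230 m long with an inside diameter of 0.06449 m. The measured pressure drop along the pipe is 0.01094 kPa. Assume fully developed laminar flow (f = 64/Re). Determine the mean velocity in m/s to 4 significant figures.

V ≈ 0.005004 m/s

For laminar flow, f = 64/Re with Re = ρVD/μ, so Darcy-Weisbach reduces to ΔP = 32μLV/D². Solving for V: V = ΔP·D²/(32μL) = 10.94·(0.06449)²/(32·0.000231·1230) = 0.005004 m/s.
Check: Re = ρVD/μ = 674.4·0.005004·0.06449/0.000231 = 942.2 < 2300, so the laminar assumption holds.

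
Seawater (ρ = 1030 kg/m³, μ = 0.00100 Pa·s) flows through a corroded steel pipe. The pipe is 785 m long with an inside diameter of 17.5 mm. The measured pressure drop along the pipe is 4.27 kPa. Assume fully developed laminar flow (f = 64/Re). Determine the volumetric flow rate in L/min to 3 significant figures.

For laminar flow, f = 64/Re with Re = ρVD/μ, so Darcy-Weisbach reduces to ΔP = 32μLV/D². Solving for V: V = ΔP·D²/(32μL) = 4270·(0.0175)²/(32·0.001·785) = 0.05206 m/s.
Check: Re = ρVD/μ = 1030·0.05206·0.0175/0.001 = 938.3 < 2300, so the laminar assumption holds.
Q = V·A = 0.05206·(π/4·0.0175²) = 1.252e-05 m³/s = 0.751 L/min.

Q ≈ 0.751 L/min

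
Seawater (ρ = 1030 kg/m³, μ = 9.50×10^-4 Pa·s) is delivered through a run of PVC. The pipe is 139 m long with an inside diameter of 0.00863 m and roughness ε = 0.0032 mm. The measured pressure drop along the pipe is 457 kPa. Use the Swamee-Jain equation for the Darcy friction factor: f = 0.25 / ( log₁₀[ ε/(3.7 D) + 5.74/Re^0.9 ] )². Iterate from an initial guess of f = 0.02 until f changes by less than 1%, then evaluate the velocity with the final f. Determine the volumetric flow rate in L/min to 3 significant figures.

Rearranging Darcy-Weisbach: V = √(2·ΔP·D/(f·L·ρ)). With ε/D = 3.2e-06/0.00863 = 0.000371, iterate starting from f = 0.02:
  f = 0.02 → V = √(2·4.57e+05·0.00863/(0.02·139·1030)) = 1.66 m/s; Re = ρVD/μ = 1.553e+04; f → 0.02833
  f = 0.02833 → V = 1.394 m/s; Re = 1.305e+04; f → 0.02956
  f = 0.02956 → V = 1.365 m/s; Re = 1.277e+04; f → 0.02971
Converged (Δf/f < 1%). With the final f = 0.02971: V = √(2·4.57e+05·0.00863/(0.02971·139·1030)) = 1.362 m/s.
Q = V·A = 1.362·(π/4·0.00863²) = 7.965e-05 m³/s = 4.78 L/min.

Q ≈ 4.78 L/min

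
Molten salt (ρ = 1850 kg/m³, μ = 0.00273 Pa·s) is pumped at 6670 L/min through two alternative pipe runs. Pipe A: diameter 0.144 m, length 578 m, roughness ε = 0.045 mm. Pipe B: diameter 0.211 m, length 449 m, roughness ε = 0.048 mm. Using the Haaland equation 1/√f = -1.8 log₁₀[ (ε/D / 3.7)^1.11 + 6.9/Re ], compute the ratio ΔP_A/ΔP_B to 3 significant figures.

Pipe A: V = Q/A = 0.1112/0.01629 = 6.826 m/s; Re = 6.661e+05; ε/D = 0.000313; Haaland → f = 0.01599; ΔP_A = f(L/D)(ρV²/2) = 2.767e+06 Pa.
Pipe B: V = Q/A = 0.1112/0.03497 = 3.179 m/s; Re = 4.546e+05; ε/D = 0.000227; Haaland → f = 0.01566; ΔP_B = f(L/D)(ρV²/2) = 3.115e+05 Pa.
ΔP_A/ΔP_B = 2.767e+06/3.115e+05 = 8.88.

ΔP_A/ΔP_B ≈ 8.88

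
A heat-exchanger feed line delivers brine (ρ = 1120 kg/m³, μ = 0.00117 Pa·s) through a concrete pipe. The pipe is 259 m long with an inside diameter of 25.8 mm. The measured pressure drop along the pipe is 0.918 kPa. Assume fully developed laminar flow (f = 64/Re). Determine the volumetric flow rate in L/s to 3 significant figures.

For laminar flow, f = 64/Re with Re = ρVD/μ, so Darcy-Weisbach reduces to ΔP = 32μLV/D². Solving for V: V = ΔP·D²/(32μL) = 918·(0.0258)²/(32·0.00117·259) = 0.06302 m/s.
Check: Re = ρVD/μ = 1120·0.06302·0.0258/0.00117 = 1556 < 2300, so the laminar assumption holds.
Q = V·A = 0.06302·(π/4·0.0258²) = 3.294e-05 m³/s = 0.0329 L/s.

Q ≈ 0.0329 L/s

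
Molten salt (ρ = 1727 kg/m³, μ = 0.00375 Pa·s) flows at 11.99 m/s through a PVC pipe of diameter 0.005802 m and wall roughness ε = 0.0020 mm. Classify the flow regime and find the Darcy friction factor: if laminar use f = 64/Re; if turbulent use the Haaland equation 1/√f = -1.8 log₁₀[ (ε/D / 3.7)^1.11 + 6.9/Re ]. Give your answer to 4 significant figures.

Re = ρVD/μ = 1727·11.99·0.005802/0.00375 = 3.204e+04.
Re > 4000 → turbulent. ε/D = 2e-06/0.005802 = 0.000345; Haaland: 1/√f = -1.8 log₁₀[3.36e-05 + 0.000215] = 6.487, so f = 0.02376.

f ≈ 0.02376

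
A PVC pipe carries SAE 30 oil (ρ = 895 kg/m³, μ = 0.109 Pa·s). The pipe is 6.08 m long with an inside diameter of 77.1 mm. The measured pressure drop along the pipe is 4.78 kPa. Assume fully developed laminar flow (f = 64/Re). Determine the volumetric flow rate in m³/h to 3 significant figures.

Q ≈ 22.5 m³/h

For laminar flow, f = 64/Re with Re = ρVD/μ, so Darcy-Weisbach reduces to ΔP = 32μLV/D². Solving for V: V = ΔP·D²/(32μL) = 4780·(0.0771)²/(32·0.109·6.08) = 1.34 m/s.
Check: Re = ρVD/μ = 895·1.34·0.0771/0.109 = 848.2 < 2300, so the laminar assumption holds.
Q = V·A = 1.34·(π/4·0.0771²) = 0.006255 m³/s = 22.5 m³/h.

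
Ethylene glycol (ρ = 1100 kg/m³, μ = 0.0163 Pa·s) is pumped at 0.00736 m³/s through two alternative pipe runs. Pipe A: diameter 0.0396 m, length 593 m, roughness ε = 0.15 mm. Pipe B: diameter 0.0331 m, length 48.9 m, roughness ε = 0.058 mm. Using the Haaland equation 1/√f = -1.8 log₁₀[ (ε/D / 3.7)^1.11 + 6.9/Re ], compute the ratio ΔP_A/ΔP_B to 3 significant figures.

ΔP_A/ΔP_B ≈ 5.65

Pipe A: V = Q/A = 0.00736/0.001232 = 5.976 m/s; Re = 1.597e+04; ε/D = 0.00379; Haaland → f = 0.0334; ΔP_A = f(L/D)(ρV²/2) = 9.823e+06 Pa.
Pipe B: V = Q/A = 0.00736/0.0008605 = 8.553 m/s; Re = 1.911e+04; ε/D = 0.00175; Haaland → f = 0.02926; ΔP_B = f(L/D)(ρV²/2) = 1.739e+06 Pa.
ΔP_A/ΔP_B = 9.823e+06/1.739e+06 = 5.65.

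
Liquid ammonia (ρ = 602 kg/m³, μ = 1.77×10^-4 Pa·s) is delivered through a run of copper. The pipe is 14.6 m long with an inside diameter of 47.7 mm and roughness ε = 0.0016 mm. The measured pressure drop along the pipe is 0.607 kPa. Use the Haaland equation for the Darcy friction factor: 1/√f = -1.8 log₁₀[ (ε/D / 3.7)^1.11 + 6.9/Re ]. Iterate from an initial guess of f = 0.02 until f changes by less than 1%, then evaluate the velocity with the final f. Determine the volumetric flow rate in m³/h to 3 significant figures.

Rearranging Darcy-Weisbach: V = √(2·ΔP·D/(f·L·ρ)). With ε/D = 1.6e-06/0.0477 = 3.35e-05, iterate starting from f = 0.02:
  f = 0.02 → V = √(2·607·0.0477/(0.02·14.6·602)) = 0.574 m/s; Re = ρVD/μ = 9.312e+04; f → 0.01822
  f = 0.01822 → V = 0.6013 m/s; Re = 9.755e+04; f → 0.01805
Converged (Δf/f < 1%). With the final f = 0.01805: V = √(2·607·0.0477/(0.01805·14.6·602)) = 0.6042 m/s.
Q = V·A = 0.6042·(π/4·0.0477²) = 0.00108 m³/s = 3.89 m³/h.

Q ≈ 3.89 m³/h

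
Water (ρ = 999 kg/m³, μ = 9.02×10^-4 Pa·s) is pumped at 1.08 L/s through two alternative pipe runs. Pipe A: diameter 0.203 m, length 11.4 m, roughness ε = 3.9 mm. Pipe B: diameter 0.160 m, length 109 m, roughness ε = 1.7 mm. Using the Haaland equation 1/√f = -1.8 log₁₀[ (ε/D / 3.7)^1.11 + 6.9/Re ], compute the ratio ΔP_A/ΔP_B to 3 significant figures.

Pipe A: V = Q/A = 0.00108/0.03237 = 0.03337 m/s; Re = 7502; ε/D = 0.0192; Haaland → f = 0.05285; ΔP_A = f(L/D)(ρV²/2) = 1.651 Pa.
Pipe B: V = Q/A = 0.00108/0.02011 = 0.05371 m/s; Re = 9519; ε/D = 0.0106; Haaland → f = 0.04392; ΔP_B = f(L/D)(ρV²/2) = 43.12 Pa.
ΔP_A/ΔP_B = 1.651/43.12 = 0.0383.

ΔP_A/ΔP_B ≈ 0.0383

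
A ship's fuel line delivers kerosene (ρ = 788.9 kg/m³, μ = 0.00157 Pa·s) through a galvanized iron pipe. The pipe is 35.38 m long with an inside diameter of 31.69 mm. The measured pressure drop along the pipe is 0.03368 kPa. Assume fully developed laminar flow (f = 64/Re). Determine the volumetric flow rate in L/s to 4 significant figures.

Q ≈ 0.01501 L/s

For laminar flow, f = 64/Re with Re = ρVD/μ, so Darcy-Weisbach reduces to ΔP = 32μLV/D². Solving for V: V = ΔP·D²/(32μL) = 33.68·(0.03169)²/(32·0.00157·35.38) = 0.01903 m/s.
Check: Re = ρVD/μ = 788.9·0.01903·0.03169/0.00157 = 303 < 2300, so the laminar assumption holds.
Q = V·A = 0.01903·(π/4·0.03169²) = 1.501e-05 m³/s = 0.01501 L/s.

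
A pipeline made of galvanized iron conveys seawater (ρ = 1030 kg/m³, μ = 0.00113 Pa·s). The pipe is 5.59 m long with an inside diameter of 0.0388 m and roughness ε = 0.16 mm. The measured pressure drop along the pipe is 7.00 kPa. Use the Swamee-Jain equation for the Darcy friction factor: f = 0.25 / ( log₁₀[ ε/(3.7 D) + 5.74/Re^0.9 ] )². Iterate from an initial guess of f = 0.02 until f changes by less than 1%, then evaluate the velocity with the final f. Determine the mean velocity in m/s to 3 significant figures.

Rearranging Darcy-Weisbach: V = √(2·ΔP·D/(f·L·ρ)). With ε/D = 0.00016/0.0388 = 0.00412, iterate starting from f = 0.02:
  f = 0.02 → V = √(2·7000·0.0388/(0.02·5.59·1030)) = 2.172 m/s; Re = ρVD/μ = 7.681e+04; f → 0.03032
  f = 0.03032 → V = 1.764 m/s; Re = 6.238e+04; f → 0.03064
  f = 0.03064 → V = 1.755 m/s; Re = 6.206e+04; f → 0.03065
Converged (Δf/f < 1%). With the final f = 0.03065: V = √(2·7000·0.0388/(0.03065·5.59·1030)) = 1.754 m/s.

V ≈ 1.75 m/s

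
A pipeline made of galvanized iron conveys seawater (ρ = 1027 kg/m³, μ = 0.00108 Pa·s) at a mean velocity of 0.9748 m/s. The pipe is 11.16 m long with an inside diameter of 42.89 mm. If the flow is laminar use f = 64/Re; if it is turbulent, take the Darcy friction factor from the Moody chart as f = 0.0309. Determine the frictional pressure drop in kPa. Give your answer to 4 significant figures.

Reynolds number Re = ρVD/μ = 1027 · 0.9748 · 0.04289 / 0.00108 = 3.976e+04.
Re > 4000 → turbulent; use the Moody-chart value f = 0.0309.
Darcy-Weisbach: ΔP = f(L/D)(ρV²/2) = 0.0309·(11.16/0.04289)·(1027·0.9748²/2) = 0.0309·260.2·487.9 = 3923 Pa.
ΔP = 3923 Pa = 3.923 kPa.

ΔP ≈ 3.923 kPa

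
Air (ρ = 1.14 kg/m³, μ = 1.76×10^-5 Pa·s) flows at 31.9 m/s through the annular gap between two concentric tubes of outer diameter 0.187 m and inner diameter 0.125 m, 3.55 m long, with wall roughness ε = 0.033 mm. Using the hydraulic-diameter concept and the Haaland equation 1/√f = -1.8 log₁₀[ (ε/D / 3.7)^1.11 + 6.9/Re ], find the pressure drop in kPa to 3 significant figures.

ΔP ≈ 0.652 kPa

Hydraulic diameter D_h = 4A/P = D_o - D_i = 0.187 - 0.125 = 0.062 m.
Re = ρVD_h/μ = 1.14·31.9·0.062/1.76e-05 = 1.281e+05.
ε/D_h = 3.3e-05/0.062 = 0.000532; Haaland gives 1/√f = -1.8 log₁₀[5.44e-05+5.39e-05] = 7.138, so f = 0.01963.
ΔP = f(L/D_h)(ρV²/2) = 0.01963·3.55/0.062·580 = 651.8 Pa.
ΔP = 0.652 kPa.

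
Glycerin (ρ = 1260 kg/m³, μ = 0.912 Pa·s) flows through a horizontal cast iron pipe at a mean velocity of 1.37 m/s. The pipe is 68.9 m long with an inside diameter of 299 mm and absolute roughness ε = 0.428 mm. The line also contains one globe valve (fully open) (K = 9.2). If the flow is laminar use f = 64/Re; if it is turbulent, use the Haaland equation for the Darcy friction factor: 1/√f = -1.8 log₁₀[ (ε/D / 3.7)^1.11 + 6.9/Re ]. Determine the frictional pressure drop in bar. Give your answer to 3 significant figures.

Reynolds number Re = ρVD/μ = 1260 · 1.37 · 0.299 / 0.912 = 565.9.
Re < 2300 → laminar flow, so f = 64/Re = 64/565.9 = 0.1131 (the turbulent correlation is not needed).
Total minor-loss coefficient ΣK = 1·9.2 = 9.2.
ΔP = [f·L/D + ΣK]·(ρV²/2) = [0.1131·68.9/0.299 + 9.2]·(1260·1.37²/2) = [26.06 + 9.2]·1182 = 4.169e+04 Pa.
ΔP = 4.169e+04 Pa = 0.417 bar.

ΔP ≈ 0.417 bar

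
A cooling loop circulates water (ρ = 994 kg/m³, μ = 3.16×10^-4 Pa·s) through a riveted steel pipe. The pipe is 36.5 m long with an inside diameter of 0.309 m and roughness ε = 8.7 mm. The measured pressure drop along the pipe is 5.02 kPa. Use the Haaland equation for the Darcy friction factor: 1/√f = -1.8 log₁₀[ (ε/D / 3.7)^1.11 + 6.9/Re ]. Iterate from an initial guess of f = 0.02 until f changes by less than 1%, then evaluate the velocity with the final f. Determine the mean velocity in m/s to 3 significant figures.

Rearranging Darcy-Weisbach: V = √(2·ΔP·D/(f·L·ρ)). With ε/D = 0.0087/0.309 = 0.0282, iterate starting from f = 0.02:
  f = 0.02 → V = √(2·5020·0.309/(0.02·36.5·994)) = 2.068 m/s; Re = ρVD/μ = 2.01e+06; f → 0.05582
  f = 0.05582 → V = 1.238 m/s; Re = 1.203e+06; f → 0.05583
Converged (Δf/f < 1%). With the final f = 0.05583: V = √(2·5020·0.309/(0.05583·36.5·994)) = 1.238 m/s.

V ≈ 1.24 m/s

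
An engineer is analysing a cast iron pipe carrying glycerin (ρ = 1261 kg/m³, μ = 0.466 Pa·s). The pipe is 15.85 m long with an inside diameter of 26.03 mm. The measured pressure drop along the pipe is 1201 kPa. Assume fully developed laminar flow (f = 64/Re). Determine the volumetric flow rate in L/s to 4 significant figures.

Q ≈ 1.832 L/s

For laminar flow, f = 64/Re with Re = ρVD/μ, so Darcy-Weisbach reduces to ΔP = 32μLV/D². Solving for V: V = ΔP·D²/(32μL) = 1.201e+06·(0.02603)²/(32·0.466·15.85) = 3.443 m/s.
Check: Re = ρVD/μ = 1261·3.443·0.02603/0.466 = 242.5 < 2300, so the laminar assumption holds.
Q = V·A = 3.443·(π/4·0.02603²) = 0.001832 m³/s = 1.832 L/s.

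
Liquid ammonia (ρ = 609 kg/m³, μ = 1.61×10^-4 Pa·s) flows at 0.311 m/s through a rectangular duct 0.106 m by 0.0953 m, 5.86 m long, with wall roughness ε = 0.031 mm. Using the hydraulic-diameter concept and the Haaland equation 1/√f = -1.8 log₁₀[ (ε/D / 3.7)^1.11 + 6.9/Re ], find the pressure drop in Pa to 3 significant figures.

ΔP ≈ 32.3 Pa

Hydraulic diameter D_h = 4A/P = 4·(0.106·0.0953)/(2·(0.106+0.0953)) = 0.04041/0.4026 = 0.1004 m.
Re = ρVD_h/μ = 609·0.311·0.1004/0.000161 = 1.181e+05.
ε/D_h = 3.1e-05/0.1004 = 0.000309; Haaland gives 1/√f = -1.8 log₁₀[2.97e-05+5.84e-05] = 7.299, so f = 0.01877.
ΔP = f(L/D_h)(ρV²/2) = 0.01877·5.86/0.1004·29.45 = 32.28 Pa.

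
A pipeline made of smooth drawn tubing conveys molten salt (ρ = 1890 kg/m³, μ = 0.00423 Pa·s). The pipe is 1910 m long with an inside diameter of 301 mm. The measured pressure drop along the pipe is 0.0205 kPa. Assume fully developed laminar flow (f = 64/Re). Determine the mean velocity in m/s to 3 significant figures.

V ≈ 0.00718 m/s

For laminar flow, f = 64/Re with Re = ρVD/μ, so Darcy-Weisbach reduces to ΔP = 32μLV/D². Solving for V: V = ΔP·D²/(32μL) = 20.5·(0.301)²/(32·0.00423·1910) = 0.007184 m/s.
Check: Re = ρVD/μ = 1890·0.007184·0.301/0.00423 = 966.2 < 2300, so the laminar assumption holds.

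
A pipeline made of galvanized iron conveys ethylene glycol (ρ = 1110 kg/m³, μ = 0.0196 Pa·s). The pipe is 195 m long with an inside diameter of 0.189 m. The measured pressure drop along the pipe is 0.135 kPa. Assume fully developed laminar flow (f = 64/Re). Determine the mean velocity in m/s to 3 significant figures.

For laminar flow, f = 64/Re with Re = ρVD/μ, so Darcy-Weisbach reduces to ΔP = 32μLV/D². Solving for V: V = ΔP·D²/(32μL) = 135·(0.189)²/(32·0.0196·195) = 0.03943 m/s.
Check: Re = ρVD/μ = 1110·0.03943·0.189/0.0196 = 422 < 2300, so the laminar assumption holds.

V ≈ 0.0394 m/s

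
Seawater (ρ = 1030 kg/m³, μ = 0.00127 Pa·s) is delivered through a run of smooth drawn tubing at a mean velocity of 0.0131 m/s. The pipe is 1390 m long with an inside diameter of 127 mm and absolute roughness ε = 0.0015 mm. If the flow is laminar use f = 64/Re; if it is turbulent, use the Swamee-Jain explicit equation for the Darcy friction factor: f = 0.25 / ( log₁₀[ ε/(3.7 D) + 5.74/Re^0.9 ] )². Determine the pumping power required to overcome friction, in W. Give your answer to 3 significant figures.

Reynolds number Re = ρVD/μ = 1030 · 0.0131 · 0.127 / 0.00127 = 1349.
Re < 2300 → laminar flow, so f = 64/Re = 64/1349 = 0.04743 (the turbulent correlation is not needed).
Darcy-Weisbach: ΔP = f(L/D)(ρV²/2) = 0.04743·(1390/0.127)·(1030·0.0131²/2) = 0.04743·1.094e+04·0.08838 = 45.88 Pa.
Q = V·A = 0.0131·0.01267 = 0.0001659 m³/s.
Pumping power P = QΔP = 0.0001659·45.88 = 0.007614 W = 0.00761 W.

P ≈ 0.00761 W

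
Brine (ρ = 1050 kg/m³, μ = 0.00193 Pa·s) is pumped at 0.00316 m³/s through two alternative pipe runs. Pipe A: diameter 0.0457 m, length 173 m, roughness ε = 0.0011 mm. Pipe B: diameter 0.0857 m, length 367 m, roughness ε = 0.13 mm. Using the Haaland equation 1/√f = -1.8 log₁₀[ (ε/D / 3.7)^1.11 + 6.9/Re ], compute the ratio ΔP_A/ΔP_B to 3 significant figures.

ΔP_A/ΔP_B ≈ 8.35

Pipe A: V = Q/A = 0.00316/0.00164 = 1.926 m/s; Re = 4.79e+04; ε/D = 2.41e-05; Haaland → f = 0.02097; ΔP_A = f(L/D)(ρV²/2) = 1.547e+05 Pa.
Pipe B: V = Q/A = 0.00316/0.005768 = 0.5478 m/s; Re = 2.554e+04; ε/D = 0.00152; Haaland → f = 0.02746; ΔP_B = f(L/D)(ρV²/2) = 1.853e+04 Pa.
ΔP_A/ΔP_B = 1.547e+05/1.853e+04 = 8.35.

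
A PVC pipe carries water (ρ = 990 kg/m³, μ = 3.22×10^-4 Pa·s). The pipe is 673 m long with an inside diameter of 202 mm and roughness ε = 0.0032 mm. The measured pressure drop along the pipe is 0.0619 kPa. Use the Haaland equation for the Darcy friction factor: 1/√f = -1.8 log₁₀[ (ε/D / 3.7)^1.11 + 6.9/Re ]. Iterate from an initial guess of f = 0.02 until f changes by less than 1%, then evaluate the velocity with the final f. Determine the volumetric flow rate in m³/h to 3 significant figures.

Rearranging Darcy-Weisbach: V = √(2·ΔP·D/(f·L·ρ)). With ε/D = 3.2e-06/0.202 = 1.58e-05, iterate starting from f = 0.02:
  f = 0.02 → V = √(2·61.9·0.202/(0.02·673·990)) = 0.04332 m/s; Re = ρVD/μ = 2.69e+04; f → 0.02396
  f = 0.02396 → V = 0.03958 m/s; Re = 2.458e+04; f → 0.02449
  f = 0.02449 → V = 0.03915 m/s; Re = 2.431e+04; f → 0.02456
Converged (Δf/f < 1%). With the final f = 0.02456: V = √(2·61.9·0.202/(0.02456·673·990)) = 0.0391 m/s.
Q = V·A = 0.0391·(π/4·0.202²) = 0.001253 m³/s = 4.51 m³/h.

Q ≈ 4.51 m³/h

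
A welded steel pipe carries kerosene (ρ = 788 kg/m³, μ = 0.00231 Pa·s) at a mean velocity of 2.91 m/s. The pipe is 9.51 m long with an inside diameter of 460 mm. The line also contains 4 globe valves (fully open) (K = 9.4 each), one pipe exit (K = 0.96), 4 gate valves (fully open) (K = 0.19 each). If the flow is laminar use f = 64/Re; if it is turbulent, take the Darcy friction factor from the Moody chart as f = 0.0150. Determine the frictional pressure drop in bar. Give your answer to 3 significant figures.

ΔP ≈ 1.32 bar

Reynolds number Re = ρVD/μ = 788 · 2.91 · 0.46 / 0.00231 = 4.566e+05.
Re > 4000 → turbulent; use the Moody-chart value f = 0.0150.
Total minor-loss coefficient ΣK = 4·9.4 + 1·0.96 + 4·0.19 = 39.3.
ΔP = [f·L/D + ΣK]·(ρV²/2) = [0.015·9.51/0.46 + 39.3]·(788·2.91²/2) = [0.3101 + 39.3]·3336 = 1.322e+05 Pa.
ΔP = 1.322e+05 Pa = 1.32 bar.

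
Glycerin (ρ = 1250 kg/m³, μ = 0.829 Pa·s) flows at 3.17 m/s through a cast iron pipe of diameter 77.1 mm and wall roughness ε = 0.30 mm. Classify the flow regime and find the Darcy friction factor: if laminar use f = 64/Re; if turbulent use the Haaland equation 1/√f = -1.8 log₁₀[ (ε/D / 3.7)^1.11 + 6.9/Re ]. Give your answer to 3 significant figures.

Re = ρVD/μ = 1250·3.17·0.0771/0.829 = 368.5.
Re < 2300 → laminar, so f = 64/Re = 0.1737 (roughness is irrelevant in laminar flow).

f ≈ 0.174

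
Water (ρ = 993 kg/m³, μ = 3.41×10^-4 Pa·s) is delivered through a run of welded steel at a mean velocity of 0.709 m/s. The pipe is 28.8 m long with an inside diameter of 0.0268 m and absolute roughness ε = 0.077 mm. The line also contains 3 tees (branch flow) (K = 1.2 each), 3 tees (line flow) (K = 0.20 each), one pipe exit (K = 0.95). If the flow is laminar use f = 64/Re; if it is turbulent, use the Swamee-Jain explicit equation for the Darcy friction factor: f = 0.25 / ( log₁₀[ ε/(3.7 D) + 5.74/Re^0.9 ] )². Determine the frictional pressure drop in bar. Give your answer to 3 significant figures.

ΔP ≈ 0.0892 bar

Reynolds number Re = ρVD/μ = 993 · 0.709 · 0.0268 / 0.000341 = 5.533e+04.
Re > 4000 → turbulent. Relative roughness ε/D = 7.7e-05/0.0268 = 0.00287. Swamee-Jain: f = 0.25/(log₁₀[0.00287/3.7 + 5.74/5.533e+04^0.9])² = 0.25/(log₁₀[0.000777 + 0.000309])² = 0.25/(-2.964)² = 0.02845.
Total minor-loss coefficient ΣK = 3·1.2 + 3·0.2 + 1·0.95 = 5.15.
ΔP = [f·L/D + ΣK]·(ρV²/2) = [0.02845·28.8/0.0268 + 5.15]·(993·0.709²/2) = [30.57 + 5.15]·249.6 = 8916 Pa.
ΔP = 8916 Pa = 0.0892 bar.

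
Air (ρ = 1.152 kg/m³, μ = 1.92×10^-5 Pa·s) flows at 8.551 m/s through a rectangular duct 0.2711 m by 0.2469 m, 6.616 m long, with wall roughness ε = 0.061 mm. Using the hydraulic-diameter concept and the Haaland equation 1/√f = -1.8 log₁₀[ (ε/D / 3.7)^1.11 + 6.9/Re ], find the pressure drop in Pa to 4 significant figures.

Hydraulic diameter D_h = 4A/P = 4·(0.2711·0.2469)/(2·(0.2711+0.2469)) = 0.2677/1.036 = 0.2584 m.
Re = ρVD_h/μ = 1.152·8.551·0.2584/1.92e-05 = 1.326e+05.
ε/D_h = 6.1e-05/0.2584 = 0.000236; Haaland gives 1/√f = -1.8 log₁₀[2.2e-05+5.2e-05] = 7.434, so f = 0.01809.
ΔP = f(L/D_h)(ρV²/2) = 0.01809·6.616/0.2584·42.12 = 19.51 Pa.

ΔP ≈ 19.51 Pa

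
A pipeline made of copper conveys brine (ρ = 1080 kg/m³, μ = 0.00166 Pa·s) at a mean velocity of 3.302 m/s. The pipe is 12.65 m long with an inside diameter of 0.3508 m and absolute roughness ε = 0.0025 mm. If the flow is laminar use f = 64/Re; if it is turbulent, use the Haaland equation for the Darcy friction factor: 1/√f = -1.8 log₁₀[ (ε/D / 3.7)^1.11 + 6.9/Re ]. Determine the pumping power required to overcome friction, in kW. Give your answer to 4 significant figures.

P ≈ 0.8308 kW

Reynolds number Re = ρVD/μ = 1080 · 3.302 · 0.3508 / 0.00166 = 7.536e+05.
Re > 4000 → turbulent. Relative roughness ε/D = 2.5e-06/0.3508 = 7.13e-06. Haaland: 1/√f = -1.8 log₁₀[(7.13e-06/3.7)^1.11 + 6.9/7.536e+05] = -1.8 log₁₀[4.53e-07 + 9.16e-06] = 9.031, so f = 0.01226.
Darcy-Weisbach: ΔP = f(L/D)(ρV²/2) = 0.01226·(12.65/0.3508)·(1080·3.302²/2) = 0.01226·36.06·5888 = 2603 Pa.
Q = V·A = 3.302·0.09665 = 0.3191 m³/s.
Pumping power P = QΔP = 0.3191·2603 = 830.76 W = 0.8308 kW.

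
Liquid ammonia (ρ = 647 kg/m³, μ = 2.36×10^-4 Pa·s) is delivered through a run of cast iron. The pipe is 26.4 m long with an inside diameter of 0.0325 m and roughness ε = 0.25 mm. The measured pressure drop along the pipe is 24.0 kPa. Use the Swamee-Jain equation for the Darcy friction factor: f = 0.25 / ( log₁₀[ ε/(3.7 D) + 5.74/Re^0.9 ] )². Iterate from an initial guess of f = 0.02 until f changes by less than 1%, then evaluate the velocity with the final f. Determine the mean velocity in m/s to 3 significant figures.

V ≈ 1.61 m/s

Rearranging Darcy-Weisbach: V = √(2·ΔP·D/(f·L·ρ)). With ε/D = 0.00025/0.0325 = 0.00769, iterate starting from f = 0.02:
  f = 0.02 → V = √(2·2.4e+04·0.0325/(0.02·26.4·647)) = 2.137 m/s; Re = ρVD/μ = 1.904e+05; f → 0.0353
  f = 0.0353 → V = 1.609 m/s; Re = 1.433e+05; f → 0.03545
Converged (Δf/f < 1%). With the final f = 0.03545: V = √(2·2.4e+04·0.0325/(0.03545·26.4·647)) = 1.605 m/s.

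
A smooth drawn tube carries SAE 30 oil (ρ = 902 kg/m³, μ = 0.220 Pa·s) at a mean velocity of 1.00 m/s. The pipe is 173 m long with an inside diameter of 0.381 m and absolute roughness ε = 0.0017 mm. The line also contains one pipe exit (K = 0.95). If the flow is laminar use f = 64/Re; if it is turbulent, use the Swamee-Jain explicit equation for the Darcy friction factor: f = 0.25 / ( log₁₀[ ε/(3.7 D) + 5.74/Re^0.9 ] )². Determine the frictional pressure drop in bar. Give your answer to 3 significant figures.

Reynolds number Re = ρVD/μ = 902 · 1 · 0.381 / 0.22 = 1562.
Re < 2300 → laminar flow, so f = 64/Re = 64/1562 = 0.04097 (the turbulent correlation is not needed).
Total minor-loss coefficient ΣK = 1·0.95 = 0.95.
ΔP = [f·L/D + ΣK]·(ρV²/2) = [0.04097·173/0.381 + 0.95]·(902·1²/2) = [18.6 + 0.95]·451 = 8819 Pa.
ΔP = 8819 Pa = 0.0882 bar.

ΔP ≈ 0.0882 bar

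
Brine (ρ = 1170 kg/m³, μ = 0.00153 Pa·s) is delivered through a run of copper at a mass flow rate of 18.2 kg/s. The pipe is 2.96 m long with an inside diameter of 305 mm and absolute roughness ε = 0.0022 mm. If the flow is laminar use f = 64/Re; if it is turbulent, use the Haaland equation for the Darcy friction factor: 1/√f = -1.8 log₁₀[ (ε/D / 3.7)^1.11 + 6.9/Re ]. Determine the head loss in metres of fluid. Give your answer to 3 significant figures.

A = πD²/4 = π(0.305)²/4 = 0.07306 m²; mean velocity V = ṁ/(ρA) = 18.2/(1170 · 0.07306) = 0.2129 m/s.
Reynolds number Re = ρVD/μ = 1170 · 0.2129 · 0.305 / 0.00153 = 4.966e+04.
Re > 4000 → turbulent. Relative roughness ε/D = 2.2e-06/0.305 = 7.21e-06. Haaland: 1/√f = -1.8 log₁₀[(7.21e-06/3.7)^1.11 + 6.9/4.966e+04] = -1.8 log₁₀[4.59e-07 + 0.000139] = 6.94, so f = 0.02076.
Darcy-Weisbach: ΔP = f(L/D)(ρV²/2) = 0.02076·(2.96/0.305)·(1170·0.2129²/2) = 0.02076·9.705·26.52 = 5.343 Pa.
Head loss h_f = ΔP/(ρg) = 5.343/(1170·9.81) = 4.66×10^-4 m.

h_f ≈ 4.66×10^-4 m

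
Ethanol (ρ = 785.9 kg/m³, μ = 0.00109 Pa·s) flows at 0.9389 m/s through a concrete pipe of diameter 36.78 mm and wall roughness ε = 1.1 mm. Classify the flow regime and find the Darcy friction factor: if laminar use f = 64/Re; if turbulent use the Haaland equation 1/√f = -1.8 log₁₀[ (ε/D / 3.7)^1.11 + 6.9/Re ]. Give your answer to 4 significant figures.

Re = ρVD/μ = 785.9·0.9389·0.03678/0.00109 = 2.49e+04.
Re > 4000 → turbulent. ε/D = 0.0011/0.03678 = 0.0299; Haaland: 1/√f = -1.8 log₁₀[0.00476 + 0.000277] = 4.136, so f = 0.05845.

f ≈ 0.05845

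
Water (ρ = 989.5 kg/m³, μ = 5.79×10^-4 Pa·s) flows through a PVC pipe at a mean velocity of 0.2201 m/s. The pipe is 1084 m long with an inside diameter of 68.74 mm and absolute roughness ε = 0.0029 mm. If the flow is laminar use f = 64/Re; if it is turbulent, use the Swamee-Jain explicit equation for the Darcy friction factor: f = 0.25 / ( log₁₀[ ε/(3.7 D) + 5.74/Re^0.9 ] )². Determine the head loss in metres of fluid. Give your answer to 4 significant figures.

h_f ≈ 0.9480 m

Reynolds number Re = ρVD/μ = 989.5 · 0.2201 · 0.06874 / 0.000579 = 2.586e+04.
Re > 4000 → turbulent. Relative roughness ε/D = 2.9e-06/0.06874 = 4.22e-05. Swamee-Jain: f = 0.25/(log₁₀[4.22e-05/3.7 + 5.74/2.586e+04^0.9])² = 0.25/(log₁₀[1.14e-05 + 0.000613])² = 0.25/(-3.204)² = 0.02435.
Darcy-Weisbach: ΔP = f(L/D)(ρV²/2) = 0.02435·(1084/0.06874)·(989.5·0.2201²/2) = 0.02435·1.577e+04·23.97 = 9202 Pa.
Head loss h_f = ΔP/(ρg) = 9202/(989.5·9.81) = 0.9480 m.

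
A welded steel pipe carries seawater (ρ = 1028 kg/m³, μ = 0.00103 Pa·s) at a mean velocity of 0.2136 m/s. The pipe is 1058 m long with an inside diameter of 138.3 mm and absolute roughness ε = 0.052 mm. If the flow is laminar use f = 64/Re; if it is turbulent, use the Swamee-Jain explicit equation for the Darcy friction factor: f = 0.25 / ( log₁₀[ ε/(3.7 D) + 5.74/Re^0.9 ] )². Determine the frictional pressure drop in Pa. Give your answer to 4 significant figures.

Reynolds number Re = ρVD/μ = 1028 · 0.2136 · 0.1383 / 0.00103 = 2.948e+04.
Re > 4000 → turbulent. Relative roughness ε/D = 5.2e-05/0.1383 = 0.000376. Swamee-Jain: f = 0.25/(log₁₀[0.000376/3.7 + 5.74/2.948e+04^0.9])² = 0.25/(log₁₀[0.000102 + 0.000545])² = 0.25/(-3.189)² = 0.02458.
Darcy-Weisbach: ΔP = f(L/D)(ρV²/2) = 0.02458·(1058/0.1383)·(1028·0.2136²/2) = 0.02458·7650·23.45 = 4409 Pa.

ΔP ≈ 4409 Pa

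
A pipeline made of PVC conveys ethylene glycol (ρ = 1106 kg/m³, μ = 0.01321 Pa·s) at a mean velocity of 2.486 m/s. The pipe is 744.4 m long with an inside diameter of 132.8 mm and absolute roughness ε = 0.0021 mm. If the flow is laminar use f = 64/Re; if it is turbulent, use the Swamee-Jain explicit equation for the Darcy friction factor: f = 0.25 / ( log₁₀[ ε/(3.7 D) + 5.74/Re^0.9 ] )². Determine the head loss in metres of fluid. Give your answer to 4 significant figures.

Reynolds number Re = ρVD/μ = 1106 · 2.486 · 0.1328 / 0.0132 = 2.764e+04.
Re > 4000 → turbulent. Relative roughness ε/D = 2.1e-06/0.1328 = 1.58e-05. Swamee-Jain: f = 0.25/(log₁₀[1.58e-05/3.7 + 5.74/2.764e+04^0.9])² = 0.25/(log₁₀[4.27e-06 + 0.000577])² = 0.25/(-3.235)² = 0.02388.
Darcy-Weisbach: ΔP = f(L/D)(ρV²/2) = 0.02388·(744.4/0.1328)·(1106·2.486²/2) = 0.02388·5605·3418 = 4.576e+05 Pa.
Head loss h_f = ΔP/(ρg) = 4.576e+05/(1106·9.81) = 42.17 m.

h_f ≈ 42.17 m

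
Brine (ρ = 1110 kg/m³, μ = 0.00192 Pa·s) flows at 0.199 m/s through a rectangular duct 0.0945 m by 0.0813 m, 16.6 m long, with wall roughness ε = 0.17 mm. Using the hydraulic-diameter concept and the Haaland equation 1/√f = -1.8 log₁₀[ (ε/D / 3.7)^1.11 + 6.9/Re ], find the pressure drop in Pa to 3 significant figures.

Hydraulic diameter D_h = 4A/P = 4·(0.0945·0.0813)/(2·(0.0945+0.0813)) = 0.03073/0.3516 = 0.0874 m.
Re = ρVD_h/μ = 1110·0.199·0.0874/0.00192 = 1.006e+04.
ε/D_h = 0.00017/0.0874 = 0.00194; Haaland gives 1/√f = -1.8 log₁₀[0.000229+0.000686] = 5.469, so f = 0.03343.
ΔP = f(L/D_h)(ρV²/2) = 0.03343·16.6/0.0874·21.98 = 139.5 Pa.

ΔP ≈ 140 Pa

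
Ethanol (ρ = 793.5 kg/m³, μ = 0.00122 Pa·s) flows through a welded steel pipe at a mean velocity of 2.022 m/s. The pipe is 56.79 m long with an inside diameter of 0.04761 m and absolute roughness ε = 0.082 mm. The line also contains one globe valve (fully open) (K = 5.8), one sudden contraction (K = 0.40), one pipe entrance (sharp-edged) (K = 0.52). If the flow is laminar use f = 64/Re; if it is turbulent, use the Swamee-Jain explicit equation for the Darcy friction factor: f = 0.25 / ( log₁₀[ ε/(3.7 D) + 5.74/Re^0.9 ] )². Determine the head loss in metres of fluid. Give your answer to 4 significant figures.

Reynolds number Re = ρVD/μ = 793.5 · 2.022 · 0.04761 / 0.00122 = 6.261e+04.
Re > 4000 → turbulent. Relative roughness ε/D = 8.2e-05/0.04761 = 0.00172. Swamee-Jain: f = 0.25/(log₁₀[0.00172/3.7 + 5.74/6.261e+04^0.9])² = 0.25/(log₁₀[0.000465 + 0.000277])² = 0.25/(-3.13)² = 0.02553.
Total minor-loss coefficient ΣK = 1·5.8 + 1·0.4 + 1·0.52 = 6.72.
ΔP = [f·L/D + ΣK]·(ρV²/2) = [0.02553·56.79/0.04761 + 6.72]·(793.5·2.022²/2) = [30.45 + 6.72]·1622 = 6.029e+04 Pa.
Head loss h_f = ΔP/(ρg) = 6.029e+04/(793.5·9.81) = 7.745 m.

h_f ≈ 7.745 m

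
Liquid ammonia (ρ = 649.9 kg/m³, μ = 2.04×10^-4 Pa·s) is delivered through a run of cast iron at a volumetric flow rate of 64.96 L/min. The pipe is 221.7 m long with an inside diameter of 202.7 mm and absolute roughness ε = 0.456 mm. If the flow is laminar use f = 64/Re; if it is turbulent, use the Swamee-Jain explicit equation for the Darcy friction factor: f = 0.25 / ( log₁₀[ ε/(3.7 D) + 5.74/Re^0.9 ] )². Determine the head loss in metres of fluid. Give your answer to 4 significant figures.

Q = 64.96 L/min = 64.96/60000 = 0.001083 m³/s.
Cross-sectional area A = πD²/4 = π(0.2027)²/4 = 0.03227 m²; mean velocity V = Q/A = 0.001083/0.03227 = 0.03355 m/s.
Reynolds number Re = ρVD/μ = 649.9 · 0.03355 · 0.2027 / 0.000204 = 2.167e+04.
Re > 4000 → turbulent. Relative roughness ε/D = 0.000456/0.2027 = 0.00225. Swamee-Jain: f = 0.25/(log₁₀[0.00225/3.7 + 5.74/2.167e+04^0.9])² = 0.25/(log₁₀[0.000608 + 0.000719])² = 0.25/(-2.877)² = 0.0302.
Darcy-Weisbach: ΔP = f(L/D)(ρV²/2) = 0.0302·(221.7/0.2027)·(649.9·0.03355²/2) = 0.0302·1094·0.3658 = 12.08 Pa.
Head loss h_f = ΔP/(ρg) = 12.08/(649.9·9.81) = 0.001895 m.

h_f ≈ 0.001895 m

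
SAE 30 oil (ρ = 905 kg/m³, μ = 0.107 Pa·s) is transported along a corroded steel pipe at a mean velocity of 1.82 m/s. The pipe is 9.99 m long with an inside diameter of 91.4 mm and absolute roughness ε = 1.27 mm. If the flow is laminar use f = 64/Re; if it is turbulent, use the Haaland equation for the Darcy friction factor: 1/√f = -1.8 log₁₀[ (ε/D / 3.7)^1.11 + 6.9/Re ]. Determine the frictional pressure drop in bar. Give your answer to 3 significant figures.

Reynolds number Re = ρVD/μ = 905 · 1.82 · 0.0914 / 0.107 = 1407.
Re < 2300 → laminar flow, so f = 64/Re = 64/1407 = 0.04549 (the turbulent correlation is not needed).
Darcy-Weisbach: ΔP = f(L/D)(ρV²/2) = 0.04549·(9.99/0.0914)·(905·1.82²/2) = 0.04549·109.3·1499 = 7452 Pa.
ΔP = 7452 Pa = 0.0745 bar.

ΔP ≈ 0.0745 bar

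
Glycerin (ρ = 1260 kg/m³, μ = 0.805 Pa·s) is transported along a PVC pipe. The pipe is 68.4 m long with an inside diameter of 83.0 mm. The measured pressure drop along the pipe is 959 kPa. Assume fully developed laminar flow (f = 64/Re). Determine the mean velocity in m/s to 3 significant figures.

V ≈ 3.75 m/s

For laminar flow, f = 64/Re with Re = ρVD/μ, so Darcy-Weisbach reduces to ΔP = 32μLV/D². Solving for V: V = ΔP·D²/(32μL) = 9.59e+05·(0.083)²/(32·0.805·68.4) = 3.749 m/s.
Check: Re = ρVD/μ = 1260·3.749·0.083/0.805 = 487.1 < 2300, so the laminar assumption holds.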